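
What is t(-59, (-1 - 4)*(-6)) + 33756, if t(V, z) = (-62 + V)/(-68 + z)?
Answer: 1282849/38 ≈ 33759.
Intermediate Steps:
t(V, z) = (-62 + V)/(-68 + z)
t(-59, (-1 - 4)*(-6)) + 33756 = (-62 - 59)/(-68 + (-1 - 4)*(-6)) + 33756 = -121/(-68 - 5*(-6)) + 33756 = -121/(-68 + 30) + 33756 = -121/(-38) + 33756 = -1/38*(-121) + 33756 = 121/38 + 33756 = 1282849/38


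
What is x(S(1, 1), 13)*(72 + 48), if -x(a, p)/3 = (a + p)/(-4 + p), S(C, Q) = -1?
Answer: -480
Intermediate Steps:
x(a, p) = -3*(a + p)/(-4 + p)
x(S(1, 1), 13)*(72 + 48) = (3*(-1*(-1) - 1*13)/(-4 + 13))*(72 + 48) = (3*(1 - 13)/9)*120 = (3*(⅑)*(-12))*120 = -4*120 = -480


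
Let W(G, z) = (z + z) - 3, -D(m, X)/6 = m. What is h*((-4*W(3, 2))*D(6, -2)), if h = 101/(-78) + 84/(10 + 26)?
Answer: 1944/13 ≈ 149.54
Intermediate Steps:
D(m, X) = -6*m
W(G, z) = -3 + 2*z (W(G, z) = 2*z - 3 = -3 + 2*z)
h = 27/26 (h = 101*(-1/78) + 84/36 = -101/78 + 84*(1/36) = -101/78 + 7/3 = 27/26 ≈ 1.0385)
h*((-4*W(3, 2))*D(6, -2)) = 27*((-4*(-3 + 2*2))*(-6*6))/26 = 27*(-4*(-3 + 4)*(-36))/26 = 27*(-4*1*(-36))/26 = 27*(-4*(-36))/26 = (27/26)*144 = 1944/13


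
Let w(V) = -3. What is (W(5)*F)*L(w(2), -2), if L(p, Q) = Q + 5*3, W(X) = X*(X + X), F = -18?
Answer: -11700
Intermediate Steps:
W(X) = 2*X**2 (W(X) = X*(2*X) = 2*X**2)
L(p, Q) = 15 + Q (L(p, Q) = Q + 15 = 15 + Q)
(W(5)*F)*L(w(2), -2) = ((2*5**2)*(-18))*(15 - 2) = ((2*25)*(-18))*13 = (50*(-18))*13 = -900*13 = -11700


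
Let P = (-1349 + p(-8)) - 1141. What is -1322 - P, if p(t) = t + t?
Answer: 1184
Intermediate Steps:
p(t) = 2*t
P = -2506 (P = (-1349 + 2*(-8)) - 1141 = (-1349 - 16) - 1141 = -1365 - 1141 = -2506)
-1322 - P = -1322 - 1*(-2506) = -1322 + 2506 = 1184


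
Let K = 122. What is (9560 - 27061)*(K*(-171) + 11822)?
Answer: 158209040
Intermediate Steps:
(9560 - 27061)*(K*(-171) + 11822) = (9560 - 27061)*(122*(-171) + 11822) = -17501*(-20862 + 11822) = -17501*(-9040) = 158209040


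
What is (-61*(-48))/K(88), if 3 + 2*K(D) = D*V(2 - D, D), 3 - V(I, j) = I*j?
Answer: 5856/666245 ≈ 0.0087896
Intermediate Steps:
V(I, j) = 3 - I*j
K(D) = -3/2 + D*(3 - D*(2 - D))/2 (K(D) = -3/2 + (D*(3 - (2 - D)*D))/2 = -3/2 + (D*(3 - D*(2 - D)))/2 = -3/2 + D*(3 - D*(2 - D))/2)
(-61*(-48))/K(88) = (-61*(-48))/(-3/2 + (½)*88*(3 + 88*(-2 + 88))) = 2928/(-3/2 + (½)*88*(3 + 88*86)) = 2928/(-3/2 + (½)*88*(3 + 7568)) = 2928/(-3/2 + (½)*88*7571) = 2928/(-3/2 + 333124) = 2928/(666245/2) = 2928*(2/666245) = 5856/666245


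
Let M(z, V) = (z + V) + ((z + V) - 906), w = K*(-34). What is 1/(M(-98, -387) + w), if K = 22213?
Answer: -1/757118 ≈ -1.3208e-6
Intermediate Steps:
w = -755242 (w = 22213*(-34) = -755242)
M(z, V) = -906 + 2*V + 2*z (M(z, V) = (V + z) + ((V + z) - 906) = (V + z) + (-906 + V + z) = -906 + 2*V + 2*z)
1/(M(-98, -387) + w) = 1/((-906 + 2*(-387) + 2*(-98)) - 755242) = 1/((-906 - 774 - 196) - 755242) = 1/(-1876 - 755242) = 1/(-757118) = -1/757118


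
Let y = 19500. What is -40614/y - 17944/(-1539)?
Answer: 47900509/5001750 ≈ 9.5768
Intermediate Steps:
-40614/y - 17944/(-1539) = -40614/19500 - 17944/(-1539) = -40614*1/19500 - 17944*(-1/1539) = -6769/3250 + 17944/1539 = 47900509/5001750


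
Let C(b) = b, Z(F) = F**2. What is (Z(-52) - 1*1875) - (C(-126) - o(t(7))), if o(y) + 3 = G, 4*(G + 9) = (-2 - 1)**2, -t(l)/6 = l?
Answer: 3781/4 ≈ 945.25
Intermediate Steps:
t(l) = -6*l
G = -27/4 (G = -9 + (-2 - 1)**2/4 = -9 + (1/4)*(-3)**2 = -9 + (1/4)*9 = -9 + 9/4 = -27/4 ≈ -6.7500)
o(y) = -39/4 (o(y) = -3 - 27/4 = -39/4)
(Z(-52) - 1*1875) - (C(-126) - o(t(7))) = ((-52)**2 - 1*1875) - (-126 - 1*(-39/4)) = (2704 - 1875) - (-126 + 39/4) = 829 - 1*(-465/4) = 829 + 465/4 = 3781/4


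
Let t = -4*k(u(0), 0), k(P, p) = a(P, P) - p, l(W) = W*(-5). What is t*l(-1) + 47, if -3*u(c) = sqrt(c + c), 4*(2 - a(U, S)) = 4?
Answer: 27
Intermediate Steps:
l(W) = -5*W
a(U, S) = 1 (a(U, S) = 2 - 1/4*4 = 2 - 1 = 1)
u(c) = -sqrt(2)*sqrt(c)/3 (u(c) = -sqrt(c + c)/3 = -sqrt(2)*sqrt(c)/3)
k(P, p) = 1 - p
t = -4 (t = -4*(1 - 1*0) = -4*(1 + 0) = -4*1 = -4)
t*l(-1) + 47 = -(-20)*(-1) + 47 = -4*5 + 47 = -20 + 47 = 27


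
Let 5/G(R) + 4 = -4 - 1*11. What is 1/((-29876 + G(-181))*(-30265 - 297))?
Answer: 19/17348488738 ≈ 1.0952e-9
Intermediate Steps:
G(R) = -5/19 (G(R) = 5/(-4 + (-4 - 1*11)) = 5/(-4 + (-4 - 11)) = 5/(-4 - 15) = 5/(-19) = 5*(-1/19) = -5/19)
1/((-29876 + G(-181))*(-30265 - 297)) = 1/((-29876 - 5/19)*(-30265 - 297)) = 1/(-567649/19*(-30562)) = 1/(17348488738/19) = 19/17348488738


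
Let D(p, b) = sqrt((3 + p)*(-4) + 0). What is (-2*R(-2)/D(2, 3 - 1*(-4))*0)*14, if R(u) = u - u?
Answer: 0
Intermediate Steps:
R(u) = 0
D(p, b) = sqrt(-12 - 4*p) (D(p, b) = sqrt((-12 - 4*p) + 0) = sqrt(-12 - 4*p))
(-2*R(-2)/D(2, 3 - 1*(-4))*0)*14 = (-0/(2*sqrt(-3 - 1*2))*0)*14 = (-0/(2*sqrt(-3 - 2))*0)*14 = (-0/(2*sqrt(-5))*0)*14 = (-0/(2*(I*sqrt(5)))*0)*14 = (-0/(2*I*sqrt(5))*0)*14 = (-0*(-I*sqrt(5)/10)*0)*14 = (-2*0*0)*14 = (0*0)*14 = 0*14 = 0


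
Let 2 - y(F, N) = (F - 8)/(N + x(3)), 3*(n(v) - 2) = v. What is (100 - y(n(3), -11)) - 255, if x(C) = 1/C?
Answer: -5009/32 ≈ -156.53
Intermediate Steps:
n(v) = 2 + v/3
y(F, N) = 2 - (-8 + F)/(⅓ + N) (y(F, N) = 2 - (F - 8)/(N + 1/3) = 2 - (-8 + F)/(N + ⅓) = 2 - (-8 + F)/(⅓ + N))
(100 - y(n(3), -11)) - 255 = (100 - (26 - 3*(2 + (⅓)*3) + 6*(-11))/(1 + 3*(-11))) - 255 = (100 - (26 - 3*(2 + 1) - 66)/(1 - 33)) - 255 = (100 - (26 - 3*3 - 66)/(-32)) - 255 = (100 - (-1)*(26 - 9 - 66)/32) - 255 = (100 - (-1)*(-49)/32) - 255 = (100 - 1*49/32) - 255 = (100 - 49/32) - 255 = 3151/32 - 255 = -5009/32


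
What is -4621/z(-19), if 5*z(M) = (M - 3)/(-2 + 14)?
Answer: 138630/11 ≈ 12603.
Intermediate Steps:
z(M) = -1/20 + M/60 (z(M) = ((M - 3)/(-2 + 14))/5 = ((-3 + M)/12)/5 = ((-3 + M)*(1/12))/5 = (-¼ + M/12)/5 = -1/20 + M/60)
-4621/z(-19) = -4621/(-1/20 + (1/60)*(-19)) = -4621/(-1/20 - 19/60) = -4621/(-11/30) = -4621*(-30/11) = 138630/11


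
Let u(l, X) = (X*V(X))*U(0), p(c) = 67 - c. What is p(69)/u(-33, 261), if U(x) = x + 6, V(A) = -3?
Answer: 1/2349 ≈ 0.00042571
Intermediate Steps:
U(x) = 6 + x
u(l, X) = -18*X (u(l, X) = (X*(-3))*(6 + 0) = -3*X*6 = -18*X)
p(69)/u(-33, 261) = (67 - 1*69)/((-18*261)) = (67 - 69)/(-4698) = -2*(-1/4698) = 1/2349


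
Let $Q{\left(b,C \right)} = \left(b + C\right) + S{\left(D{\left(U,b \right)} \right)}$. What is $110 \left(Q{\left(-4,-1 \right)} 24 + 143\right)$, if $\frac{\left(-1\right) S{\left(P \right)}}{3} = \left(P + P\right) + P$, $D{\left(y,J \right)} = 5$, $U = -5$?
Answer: $-116270$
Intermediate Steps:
$S{\left(P \right)} = - 9 P$ ($S{\left(P \right)} = - 3 \left(\left(P + P\right) + P\right) = - 3 \left(2 P + P\right) = - 3 \cdot 3 P = - 9 P$)
$Q{\left(b,C \right)} = -45 + C + b$ ($Q{\left(b,C \right)} = \left(b + C\right) - 45 = \left(C + b\right) - 45 = -45 + C + b$)
$110 \left(Q{\left(-4,-1 \right)} 24 + 143\right) = 110 \left(\left(-45 - 1 - 4\right) 24 + 143\right) = 110 \left(\left(-50\right) 24 + 143\right) = 110 \left(-1200 + 143\right) = 110 \left(-1057\right) = -116270$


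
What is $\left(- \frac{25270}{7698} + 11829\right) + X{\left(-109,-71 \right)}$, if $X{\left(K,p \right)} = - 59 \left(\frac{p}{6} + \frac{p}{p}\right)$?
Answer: $\frac{95954677}{7698} \approx 12465.0$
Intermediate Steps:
$X{\left(K,p \right)} = -59 - \frac{59 p}{6}$ ($X{\left(K,p \right)} = - 59 \left(p \frac{1}{6} + 1\right) = - 59 \left(\frac{p}{6} + 1\right) = - 59 \left(1 + \frac{p}{6}\right) = -59 - \frac{59 p}{6}$)
$\left(- \frac{25270}{7698} + 11829\right) + X{\left(-109,-71 \right)} = \left(- \frac{25270}{7698} + 11829\right) - - \frac{3835}{6} = \left(\left(-25270\right) \frac{1}{7698} + 11829\right) + \left(-59 + \frac{4189}{6}\right) = \left(- \frac{12635}{3849} + 11829\right) + \frac{3835}{6} = \frac{45517186}{3849} + \frac{3835}{6} = \frac{95954677}{7698}$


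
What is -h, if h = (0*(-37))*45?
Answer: 0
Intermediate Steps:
h = 0 (h = 0*45 = 0)
-h = -1*0 = 0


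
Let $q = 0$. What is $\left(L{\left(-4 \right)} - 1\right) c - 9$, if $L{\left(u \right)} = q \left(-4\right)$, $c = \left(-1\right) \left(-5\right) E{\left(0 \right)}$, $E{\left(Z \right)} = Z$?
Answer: $-9$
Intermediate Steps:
$c = 0$ ($c = \left(-1\right) \left(-5\right) 0 = 5 \cdot 0 = 0$)
$L{\left(u \right)} = 0$ ($L{\left(u \right)} = 0 \left(-4\right) = 0$)
$\left(L{\left(-4 \right)} - 1\right) c - 9 = \left(0 - 1\right) 0 - 9 = \left(-1\right) 0 - 9 = 0 - 9 = -9$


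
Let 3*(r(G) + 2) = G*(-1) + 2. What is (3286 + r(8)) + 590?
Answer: 3872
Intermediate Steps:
r(G) = -4/3 - G/3 (r(G) = -2 + (G*(-1) + 2)/3 = -2 + (-G + 2)/3 = -2 + (2 - G)/3 = -2 + (2/3 - G/3) = -4/3 - G/3)
(3286 + r(8)) + 590 = (3286 + (-4/3 - 1/3*8)) + 590 = (3286 + (-4/3 - 8/3)) + 590 = (3286 - 4) + 590 = 3282 + 590 = 3872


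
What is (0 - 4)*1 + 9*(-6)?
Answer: -58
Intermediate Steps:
(0 - 4)*1 + 9*(-6) = -4*1 - 54 = -4 - 54 = -58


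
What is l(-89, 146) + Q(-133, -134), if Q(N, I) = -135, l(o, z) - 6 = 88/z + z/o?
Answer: -844855/6497 ≈ -130.04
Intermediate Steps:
l(o, z) = 6 + 88/z + z/o (l(o, z) = 6 + (88/z + z/o) = 6 + 88/z + z/o)
l(-89, 146) + Q(-133, -134) = (6 + 88/146 + 146/(-89)) - 135 = (6 + 88*(1/146) + 146*(-1/89)) - 135 = (6 + 44/73 - 146/89) - 135 = 32240/6497 - 135 = -844855/6497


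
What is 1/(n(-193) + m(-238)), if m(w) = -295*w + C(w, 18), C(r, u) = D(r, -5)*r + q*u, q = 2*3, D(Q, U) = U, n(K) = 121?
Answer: 1/71629 ≈ 1.3961e-5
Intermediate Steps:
q = 6
C(r, u) = -5*r + 6*u
m(w) = 108 - 300*w (m(w) = -295*w + (-5*w + 6*18) = -295*w + (-5*w + 108) = -295*w + (108 - 5*w) = 108 - 300*w)
1/(n(-193) + m(-238)) = 1/(121 + (108 - 300*(-238))) = 1/(121 + (108 + 71400)) = 1/(121 + 71508) = 1/71629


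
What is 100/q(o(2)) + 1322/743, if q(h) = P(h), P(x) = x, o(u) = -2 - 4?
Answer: -33184/2229 ≈ -14.887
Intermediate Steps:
o(u) = -6
q(h) = h
100/q(o(2)) + 1322/743 = 100/(-6) + 1322/743 = 100*(-1/6) + 1322*(1/743) = -50/3 + 1322/743 = -33184/2229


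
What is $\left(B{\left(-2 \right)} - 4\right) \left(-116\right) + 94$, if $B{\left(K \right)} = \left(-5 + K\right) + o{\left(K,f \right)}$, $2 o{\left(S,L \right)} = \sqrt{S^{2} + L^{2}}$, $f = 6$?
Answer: $1370 - 116 \sqrt{10} \approx 1003.2$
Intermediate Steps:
$o{\left(S,L \right)} = \frac{\sqrt{L^{2} + S^{2}}}{2}$ ($o{\left(S,L \right)} = \frac{\sqrt{S^{2} + L^{2}}}{2} = \frac{\sqrt{L^{2} + S^{2}}}{2}$)
$B{\left(K \right)} = -5 + K + \frac{\sqrt{36 + K^{2}}}{2}$ ($B{\left(K \right)} = \left(-5 + K\right) + \frac{\sqrt{6^{2} + K^{2}}}{2} = \left(-5 + K\right) + \frac{\sqrt{36 + K^{2}}}{2} = -5 + K + \frac{\sqrt{36 + K^{2}}}{2}$)
$\left(B{\left(-2 \right)} - 4\right) \left(-116\right) + 94 = \left(\left(-5 - 2 + \frac{\sqrt{36 + \left(-2\right)^{2}}}{2}\right) - 4\right) \left(-116\right) + 94 = \left(\left(-5 - 2 + \frac{\sqrt{36 + 4}}{2}\right) - 4\right) \left(-116\right) + 94 = \left(\left(-5 - 2 + \frac{\sqrt{40}}{2}\right) - 4\right) \left(-116\right) + 94 = \left(\left(-5 - 2 + \frac{2 \sqrt{10}}{2}\right) - 4\right) \left(-116\right) + 94 = \left(\left(-5 - 2 + \sqrt{10}\right) - 4\right) \left(-116\right) + 94 = \left(\left(-7 + \sqrt{10}\right) - 4\right) \left(-116\right) + 94 = \left(-11 + \sqrt{10}\right) \left(-116\right) + 94 = \left(1276 - 116 \sqrt{10}\right) + 94 = 1370 - 116 \sqrt{10}$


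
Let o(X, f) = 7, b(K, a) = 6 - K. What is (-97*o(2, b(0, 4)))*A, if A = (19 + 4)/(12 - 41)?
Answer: 15617/29 ≈ 538.52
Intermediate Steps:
A = -23/29 (A = 23/(-29) = 23*(-1/29) = -23/29 ≈ -0.79310)
(-97*o(2, b(0, 4)))*A = -97*7*(-23/29) = -679*(-23/29) = 15617/29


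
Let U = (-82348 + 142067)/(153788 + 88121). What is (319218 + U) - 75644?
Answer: 58922802485/241909 ≈ 2.4357e+5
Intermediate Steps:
U = 59719/241909 ≈ 0.24687
(319218 + U) - 75644 = (319218 + 59719/241909) - 75644 = 77221766881/241909 - 75644 = 58922802485/241909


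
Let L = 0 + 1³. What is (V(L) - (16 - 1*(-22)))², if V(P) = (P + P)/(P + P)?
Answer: 1369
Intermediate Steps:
L = 1 (L = 0 + 1 = 1)
V(P) = 1 (V(P) = (2*P)/((2*P)) = (2*P)*(1/(2*P)) = 1)
(V(L) - (16 - 1*(-22)))² = (1 - (16 - 1*(-22)))² = (1 - (16 + 22))² = (1 - 1*38)² = (1 - 38)² = (-37)² = 1369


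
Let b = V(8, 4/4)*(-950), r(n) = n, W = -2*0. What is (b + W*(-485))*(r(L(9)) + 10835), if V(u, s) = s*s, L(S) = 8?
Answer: -10300850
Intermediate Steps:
W = 0
V(u, s) = s²
b = -950 (b = (4/4)²*(-950) = (4*(¼))²*(-950) = 1²*(-950) = 1*(-950) = -950)
(b + W*(-485))*(r(L(9)) + 10835) = (-950 + 0*(-485))*(8 + 10835) = (-950 + 0)*10843 = -950*10843 = -10300850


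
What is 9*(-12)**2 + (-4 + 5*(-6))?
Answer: 1262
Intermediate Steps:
9*(-12)**2 + (-4 + 5*(-6)) = 9*144 + (-4 - 30) = 1296 - 34 = 1262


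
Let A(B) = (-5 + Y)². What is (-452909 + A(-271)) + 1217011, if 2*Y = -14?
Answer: 764246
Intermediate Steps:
Y = -7 (Y = (½)*(-14) = -7)
A(B) = 144 (A(B) = (-5 - 7)² = (-12)² = 144)
(-452909 + A(-271)) + 1217011 = (-452909 + 144) + 1217011 = -452765 + 1217011 = 764246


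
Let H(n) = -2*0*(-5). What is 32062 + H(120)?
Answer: 32062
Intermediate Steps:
H(n) = 0 (H(n) = 0*(-5) = 0)
32062 + H(120) = 32062 + 0 = 32062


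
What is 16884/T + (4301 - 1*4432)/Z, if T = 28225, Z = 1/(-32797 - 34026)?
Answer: 247076388809/28225 ≈ 8.7538e+6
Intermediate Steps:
Z = -1/66823 (Z = 1/(-66823) = -1/66823 ≈ -1.4965e-5)
16884/T + (4301 - 1*4432)/Z = 16884/28225 + (4301 - 1*4432)/(-1/66823) = 16884*(1/28225) + (4301 - 4432)*(-66823) = 16884/28225 - 131*(-66823) = 16884/28225 + 8753813 = 247076388809/28225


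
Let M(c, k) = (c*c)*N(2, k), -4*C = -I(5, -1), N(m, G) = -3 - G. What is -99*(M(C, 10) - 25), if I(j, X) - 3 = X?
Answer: 11187/4 ≈ 2796.8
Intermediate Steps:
I(j, X) = 3 + X
C = ½ (C = -(-1)*(3 - 1)/4 = -(-1)*2/4 = -¼*(-2) = ½ ≈ 0.50000)
M(c, k) = c²*(-3 - k) (M(c, k) = (c*c)*(-3 - k) = c²*(-3 - k))
-99*(M(C, 10) - 25) = -99*((½)²*(-3 - 1*10) - 25) = -99*((-3 - 10)/4 - 25) = -99*((¼)*(-13) - 25) = -99*(-13/4 - 25) = -99*(-113/4) = 11187/4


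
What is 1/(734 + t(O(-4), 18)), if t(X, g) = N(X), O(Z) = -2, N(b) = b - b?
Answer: 1/734 ≈ 0.0013624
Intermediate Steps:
N(b) = 0
t(X, g) = 0
1/(734 + t(O(-4), 18)) = 1/(734 + 0) = 1/734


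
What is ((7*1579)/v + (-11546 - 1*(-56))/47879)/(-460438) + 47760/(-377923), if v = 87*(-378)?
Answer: -1009263479189657/7986341250349308 ≈ -0.12637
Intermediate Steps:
v = -32886
((7*1579)/v + (-11546 - 1*(-56))/47879)/(-460438) + 47760/(-377923) = ((7*1579)/(-32886) + (-11546 - 1*(-56))/47879)/(-460438) + 47760/(-377923) = (11053*(-1/32886) + (-11546 + 56)*(1/47879))*(-1/460438) + 47760*(-1/377923) = (-1579/4698 - 11490*1/47879)*(-1/460438) - 47760/377923 = (-1579/4698 - 11490/47879)*(-1/460438) - 47760/377923 = -4468309/7756398*(-1/460438) - 47760/377923 = 4468309/3571340382324 - 47760/377923 = -1009263479189657/7986341250349308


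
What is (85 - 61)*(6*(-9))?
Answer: -1296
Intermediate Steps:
(85 - 61)*(6*(-9)) = 24*(-54) = -1296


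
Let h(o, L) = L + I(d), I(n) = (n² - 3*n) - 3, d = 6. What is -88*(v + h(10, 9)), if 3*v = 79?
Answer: -13288/3 ≈ -4429.3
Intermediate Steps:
v = 79/3 (v = (⅓)*79 = 79/3 ≈ 26.333)
I(n) = -3 + n² - 3*n
h(o, L) = 15 + L (h(o, L) = L + (-3 + 6² - 3*6) = L + (-3 + 36 - 18) = L + 15 = 15 + L)
-88*(v + h(10, 9)) = -88*(79/3 + (15 + 9)) = -88*(79/3 + 24) = -88*151/3 = -13288/3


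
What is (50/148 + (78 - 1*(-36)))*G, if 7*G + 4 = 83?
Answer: 668419/518 ≈ 1290.4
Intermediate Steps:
G = 79/7 (G = -4/7 + (⅐)*83 = -4/7 + 83/7 = 79/7 ≈ 11.286)
(50/148 + (78 - 1*(-36)))*G = (50/148 + (78 - 1*(-36)))*(79/7) = (50*(1/148) + (78 + 36))*(79/7) = (25/74 + 114)*(79/7) = (8461/74)*(79/7) = 668419/518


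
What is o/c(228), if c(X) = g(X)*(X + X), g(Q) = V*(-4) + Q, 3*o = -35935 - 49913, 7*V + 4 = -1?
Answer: -25039/92112 ≈ -0.27183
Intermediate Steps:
V = -5/7 (V = -4/7 + (⅐)*(-1) = -4/7 - ⅐ = -5/7 ≈ -0.71429)
o = -28616 (o = (-35935 - 49913)/3 = (⅓)*(-85848) = -28616)
g(Q) = 20/7 + Q (g(Q) = -5/7*(-4) + Q = 20/7 + Q)
c(X) = 2*X*(20/7 + X) (c(X) = (20/7 + X)*(X + X) = (20/7 + X)*(2*X) = 2*X*(20/7 + X))
o/c(228) = -28616*7/(456*(20 + 7*228)) = -28616*7/(456*(20 + 1596)) = -28616/((2/7)*228*1616) = -28616/736896/7 = -28616*7/736896 = -25039/92112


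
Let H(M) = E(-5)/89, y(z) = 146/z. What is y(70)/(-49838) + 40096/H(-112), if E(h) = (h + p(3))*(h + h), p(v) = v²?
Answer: -155617958961/1744330 ≈ -89214.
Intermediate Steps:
E(h) = 2*h*(9 + h) (E(h) = (h + 3²)*(h + h) = (h + 9)*(2*h) = (9 + h)*(2*h) = 2*h*(9 + h))
H(M) = -40/89 (H(M) = (2*(-5)*(9 - 5))/89 = (2*(-5)*4)*(1/89) = -40*1/89 = -40/89)
y(70)/(-49838) + 40096/H(-112) = (146/70)/(-49838) + 40096/(-40/89) = (146*(1/70))*(-1/49838) + 40096*(-89/40) = (73/35)*(-1/49838) - 446068/5 = -73/1744330 - 446068/5 = -155617958961/1744330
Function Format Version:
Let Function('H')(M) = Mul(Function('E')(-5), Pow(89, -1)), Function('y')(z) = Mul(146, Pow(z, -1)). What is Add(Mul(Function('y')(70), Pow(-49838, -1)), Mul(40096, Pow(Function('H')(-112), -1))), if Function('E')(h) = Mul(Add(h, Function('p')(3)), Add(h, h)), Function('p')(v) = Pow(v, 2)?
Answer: Rational(-155617958961, 1744330) ≈ -89214.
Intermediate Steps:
Function('E')(h) = Mul(2, h, Add(9, h)) (Function('E')(h) = Mul(Add(h, Pow(3, 2)), Add(h, h)) = Mul(Add(h, 9), Mul(2, h)) = Mul(Add(9, h), Mul(2, h)) = Mul(2, h, Add(9, h)))
Function('H')(M) = Rational(-40, 89) (Function('H')(M) = Mul(Mul(2, -5, Add(9, -5)), Pow(89, -1)) = Mul(Mul(2, -5, 4), Rational(1, 89)) = Mul(-40, Rational(1, 89)) = Rational(-40, 89))
Add(Mul(Function('y')(70), Pow(-49838, -1)), Mul(40096, Pow(Function('H')(-112), -1))) = Add(Mul(Mul(146, Pow(70, -1)), Pow(-49838, -1)), Mul(40096, Pow(Rational(-40, 89), -1))) = Add(Mul(Mul(146, Rational(1, 70)), Rational(-1, 49838)), Mul(40096, Rational(-89, 40))) = Add(Mul(Rational(73, 35), Rational(-1, 49838)), Rational(-446068, 5)) = Add(Rational(-73, 1744330), Rational(-446068, 5)) = Rational(-155617958961, 1744330)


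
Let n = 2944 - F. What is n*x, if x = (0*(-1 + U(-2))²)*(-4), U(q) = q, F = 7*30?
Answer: 0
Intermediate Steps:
F = 210
x = 0 (x = (0*(-1 - 2)²)*(-4) = (0*(-3)²)*(-4) = (0*9)*(-4) = 0*(-4) = 0)
n = 2734 (n = 2944 - 1*210 = 2944 - 210 = 2734)
n*x = 2734*0 = 0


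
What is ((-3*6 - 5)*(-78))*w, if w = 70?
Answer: 125580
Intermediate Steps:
((-3*6 - 5)*(-78))*w = ((-3*6 - 5)*(-78))*70 = ((-18 - 5)*(-78))*70 = -23*(-78)*70 = 1794*70 = 125580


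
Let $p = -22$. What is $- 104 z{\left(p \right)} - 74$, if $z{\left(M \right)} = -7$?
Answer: $654$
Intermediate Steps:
$- 104 z{\left(p \right)} - 74 = \left(-104\right) \left(-7\right) - 74 = 728 - 74 = 654$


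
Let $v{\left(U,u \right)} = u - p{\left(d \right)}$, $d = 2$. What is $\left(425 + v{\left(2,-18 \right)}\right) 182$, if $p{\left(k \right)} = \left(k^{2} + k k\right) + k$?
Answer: $72254$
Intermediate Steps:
$p{\left(k \right)} = k + 2 k^{2}$ ($p{\left(k \right)} = \left(k^{2} + k^{2}\right) + k = 2 k^{2} + k = k + 2 k^{2}$)
$v{\left(U,u \right)} = -10 + u$ ($v{\left(U,u \right)} = u - 2 \left(1 + 2 \cdot 2\right) = u - 2 \left(1 + 4\right) = u - 2 \cdot 5 = u - 10 = -10 + u$)
$\left(425 + v{\left(2,-18 \right)}\right) 182 = \left(425 - 28\right) 182 = 397 \cdot 182 = 72254$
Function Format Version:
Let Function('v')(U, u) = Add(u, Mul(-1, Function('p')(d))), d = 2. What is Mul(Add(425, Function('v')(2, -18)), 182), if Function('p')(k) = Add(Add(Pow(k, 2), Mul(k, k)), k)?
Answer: 72254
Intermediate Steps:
Function('p')(k) = Add(k, Mul(2, Pow(k, 2))) (Function('p')(k) = Add(Add(Pow(k, 2), Pow(k, 2)), k) = Add(Mul(2, Pow(k, 2)), k) = Add(k, Mul(2, Pow(k, 2))))
Function('v')(U, u) = Add(-10, u) (Function('v')(U, u) = Add(u, Mul(-1, Mul(2, Add(1, Mul(2, 2))))) = Add(u, Mul(-1, Mul(2, Add(1, 4)))) = Add(u, Mul(-1, Mul(2, 5))) = Add(u, Mul(-1, 10)) = Add(u, -10) = Add(-10, u))
Mul(Add(425, Function('v')(2, -18)), 182) = Mul(Add(425, Add(-10, -18)), 182) = Mul(Add(425, -28), 182) = Mul(397, 182) = 72254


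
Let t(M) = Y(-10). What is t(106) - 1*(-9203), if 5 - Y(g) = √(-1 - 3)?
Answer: 9208 - 2*I ≈ 9208.0 - 2.0*I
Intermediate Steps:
Y(g) = 5 - 2*I (Y(g) = 5 - √(-1 - 3) = 5 - √(-4) = 5 - 2*I)
t(M) = 5 - 2*I
t(106) - 1*(-9203) = (5 - 2*I) - 1*(-9203) = (5 - 2*I) + 9203 = 9208 - 2*I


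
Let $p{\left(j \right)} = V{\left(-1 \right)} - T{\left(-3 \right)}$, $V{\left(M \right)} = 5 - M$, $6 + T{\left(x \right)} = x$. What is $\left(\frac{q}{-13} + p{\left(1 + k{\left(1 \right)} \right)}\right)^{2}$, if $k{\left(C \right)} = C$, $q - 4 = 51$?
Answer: $\frac{19600}{169} \approx 115.98$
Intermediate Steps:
$q = 55$ ($q = 4 + 51 = 55$)
$T{\left(x \right)} = -6 + x$
$p{\left(j \right)} = 15$ ($p{\left(j \right)} = \left(5 - -1\right) - \left(-6 - 3\right) = \left(5 + 1\right) - -9 = 6 + 9 = 15$)
$\left(\frac{q}{-13} + p{\left(1 + k{\left(1 \right)} \right)}\right)^{2} = \left(\frac{55}{-13} + 15\right)^{2} = \left(55 \left(- \frac{1}{13}\right) + 15\right)^{2} = \left(- \frac{55}{13} + 15\right)^{2} = \left(\frac{140}{13}\right)^{2} = \frac{19600}{169}$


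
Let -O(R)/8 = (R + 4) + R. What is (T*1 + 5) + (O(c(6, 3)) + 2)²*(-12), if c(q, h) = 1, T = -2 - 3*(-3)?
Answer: -25380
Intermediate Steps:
T = 7 (T = -2 + 9 = 7)
O(R) = -32 - 16*R (O(R) = -8*((R + 4) + R) = -8*((4 + R) + R) = -8*(4 + 2*R) = -32 - 16*R)
(T*1 + 5) + (O(c(6, 3)) + 2)²*(-12) = (7*1 + 5) + ((-32 - 16*1) + 2)²*(-12) = (7 + 5) + ((-32 - 16) + 2)²*(-12) = 12 + (-48 + 2)²*(-12) = 12 + (-46)²*(-12) = 12 + 2116*(-12) = 12 - 25392 = -25380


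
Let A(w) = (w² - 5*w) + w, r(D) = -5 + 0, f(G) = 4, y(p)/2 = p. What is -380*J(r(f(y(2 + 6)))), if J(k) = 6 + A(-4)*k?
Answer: 58520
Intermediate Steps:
y(p) = 2*p
r(D) = -5
A(w) = w² - 4*w
J(k) = 6 + 32*k (J(k) = 6 + (-4*(-4 - 4))*k = 6 + (-4*(-8))*k = 6 + 32*k)
-380*J(r(f(y(2 + 6)))) = -380*(6 + 32*(-5)) = -380*(6 - 160) = -380*(-154) = 58520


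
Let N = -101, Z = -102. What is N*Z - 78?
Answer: 10224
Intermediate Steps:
N*Z - 78 = -101*(-102) - 78 = 10302 - 78 = 10224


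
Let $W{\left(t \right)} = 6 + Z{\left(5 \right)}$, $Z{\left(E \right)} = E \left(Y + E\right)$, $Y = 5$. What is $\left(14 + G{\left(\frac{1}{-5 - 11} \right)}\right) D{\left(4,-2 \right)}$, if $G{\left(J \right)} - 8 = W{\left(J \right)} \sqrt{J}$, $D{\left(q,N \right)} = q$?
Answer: $88 + 56 i \approx 88.0 + 56.0 i$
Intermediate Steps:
$Z{\left(E \right)} = E \left(5 + E\right)$
$W{\left(t \right)} = 56$ ($W{\left(t \right)} = 6 + 5 \left(5 + 5\right) = 6 + 5 \cdot 10 = 6 + 50 = 56$)
$G{\left(J \right)} = 8 + 56 \sqrt{J}$
$\left(14 + G{\left(\frac{1}{-5 - 11} \right)}\right) D{\left(4,-2 \right)} = \left(14 + \left(8 + 56 \sqrt{\frac{1}{-5 - 11}}\right)\right) 4 = \left(14 + \left(8 + 56 \sqrt{\frac{1}{-16}}\right)\right) 4 = \left(14 + \left(8 + 56 \sqrt{- \frac{1}{16}}\right)\right) 4 = \left(14 + \left(8 + 56 \frac{i}{4}\right)\right) 4 = \left(14 + \left(8 + 14 i\right)\right) 4 = \left(22 + 14 i\right) 4 = 88 + 56 i$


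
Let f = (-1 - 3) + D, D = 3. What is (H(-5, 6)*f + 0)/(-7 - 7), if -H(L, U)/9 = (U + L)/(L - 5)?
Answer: 9/140 ≈ 0.064286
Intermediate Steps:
H(L, U) = -9*(L + U)/(-5 + L) (H(L, U) = -9*(U + L)/(L - 5) = -9*(L + U)/(-5 + L))
f = -1 (f = (-1 - 3) + 3 = -4 + 3 = -1)
(H(-5, 6)*f + 0)/(-7 - 7) = ((9*(-1*(-5) - 1*6)/(-5 - 5))*(-1) + 0)/(-7 - 7) = ((9*(5 - 6)/(-10))*(-1) + 0)/(-14) = ((9*(-⅒)*(-1))*(-1) + 0)*(-1/14) = ((9/10)*(-1) + 0)*(-1/14) = (-9/10 + 0)*(-1/14) = -9/10*(-1/14) = 9/140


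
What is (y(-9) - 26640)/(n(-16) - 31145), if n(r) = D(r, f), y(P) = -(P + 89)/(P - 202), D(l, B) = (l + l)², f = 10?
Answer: 5620960/6355531 ≈ 0.88442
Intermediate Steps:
D(l, B) = 4*l² (D(l, B) = (2*l)² = 4*l²)
y(P) = -(89 + P)/(-202 + P)
n(r) = 4*r²
(y(-9) - 26640)/(n(-16) - 31145) = ((-89 - 1*(-9))/(-202 - 9) - 26640)/(4*(-16)² - 31145) = ((-89 + 9)/(-211) - 26640)/(4*256 - 31145) = (-1/211*(-80) - 26640)/(1024 - 31145) = (80/211 - 26640)/(-30121) = -5620960/211*(-1/30121) = 5620960/6355531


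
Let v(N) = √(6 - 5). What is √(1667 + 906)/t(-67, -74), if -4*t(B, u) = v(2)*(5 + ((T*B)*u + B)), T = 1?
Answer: -√2573/1224 ≈ -0.041442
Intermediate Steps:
v(N) = 1 (v(N) = √1 = 1)
t(B, u) = -5/4 - B/4 - B*u/4 (t(B, u) = -(5 + ((1*B)*u + B))/4 = -(5 + (B*u + B))/4 = -(5 + (B + B*u))/4 = -(5 + B + B*u)/4 = -5/4 - B/4 - B*u/4)
√(1667 + 906)/t(-67, -74) = √(1667 + 906)/(-5/4 - ¼*(-67) - ¼*(-67)*(-74)) = √2573/(-5/4 + 67/4 - 2479/2) = √2573/(-1224) = √2573*(-1/1224) = -√2573/1224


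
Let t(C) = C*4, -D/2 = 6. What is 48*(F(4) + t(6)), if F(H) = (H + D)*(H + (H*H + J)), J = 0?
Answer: -6528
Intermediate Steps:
D = -12 (D = -2*6 = -12)
t(C) = 4*C
F(H) = (-12 + H)*(H + H²) (F(H) = (H - 12)*(H + (H*H + 0)) = (-12 + H)*(H + (H² + 0)) = (-12 + H)*(H + H²))
48*(F(4) + t(6)) = 48*(4*(-12 + 4² - 11*4) + 4*6) = 48*(4*(-12 + 16 - 44) + 24) = 48*(4*(-40) + 24) = 48*(-160 + 24) = 48*(-136) = -6528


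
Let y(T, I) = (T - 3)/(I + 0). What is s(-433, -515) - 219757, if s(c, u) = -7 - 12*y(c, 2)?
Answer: -217148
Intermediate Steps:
y(T, I) = (-3 + T)/I
s(c, u) = 11 - 6*c (s(c, u) = -7 - 12*(-3 + c)/2 = -7 - 6*(-3 + c) = -7 - 12*(-3/2 + c/2) = -7 + (18 - 6*c) = 11 - 6*c)
s(-433, -515) - 219757 = (11 - 6*(-433)) - 219757 = (11 + 2598) - 219757 = 2609 - 219757 = -217148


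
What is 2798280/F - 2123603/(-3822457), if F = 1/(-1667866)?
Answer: -17840003391696645757/3822457 ≈ -4.6672e+12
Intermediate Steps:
F = -1/1667866 ≈ -5.9957e-7
2798280/F - 2123603/(-3822457) = 2798280/(-1/1667866) - 2123603/(-3822457) = 2798280*(-1667866) - 2123603*(-1/3822457) = -4667156070480 + 2123603/3822457 = -17840003391696645757/3822457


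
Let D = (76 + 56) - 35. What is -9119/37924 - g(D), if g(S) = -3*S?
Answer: 11026765/37924 ≈ 290.76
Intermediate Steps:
D = 97 (D = 132 - 35 = 97)
-9119/37924 - g(D) = -9119/37924 - (-3)*97 = -9119*1/37924 - 1*(-291) = -9119/37924 + 291 = 11026765/37924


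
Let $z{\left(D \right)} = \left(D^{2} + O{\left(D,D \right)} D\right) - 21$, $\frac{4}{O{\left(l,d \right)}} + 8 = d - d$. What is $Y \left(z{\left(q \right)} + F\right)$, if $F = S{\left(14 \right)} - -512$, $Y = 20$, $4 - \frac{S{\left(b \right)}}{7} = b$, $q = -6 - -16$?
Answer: $10320$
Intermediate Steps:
$q = 10$ ($q = -6 + 16 = 10$)
$S{\left(b \right)} = 28 - 7 b$
$O{\left(l,d \right)} = - \frac{1}{2}$ ($O{\left(l,d \right)} = \frac{4}{-8 + \left(d - d\right)} = \frac{4}{-8 + 0} = \frac{4}{-8} = 4 \left(- \frac{1}{8}\right) = - \frac{1}{2}$)
$F = 442$ ($F = \left(28 - 98\right) - -512 = \left(28 - 98\right) + 512 = -70 + 512 = 442$)
$z{\left(D \right)} = -21 + D^{2} - \frac{D}{2}$ ($z{\left(D \right)} = \left(D^{2} - \frac{D}{2}\right) - 21 = -21 + D^{2} - \frac{D}{2}$)
$Y \left(z{\left(q \right)} + F\right) = 20 \left(\left(-21 + 10^{2} - 5\right) + 442\right) = 20 \left(\left(-21 + 100 - 5\right) + 442\right) = 20 \left(74 + 442\right) = 20 \cdot 516 = 10320$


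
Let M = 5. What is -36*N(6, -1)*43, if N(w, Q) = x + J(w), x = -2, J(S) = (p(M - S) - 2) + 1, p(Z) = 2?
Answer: 1548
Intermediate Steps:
J(S) = 1 (J(S) = (2 - 2) + 1 = 0 + 1 = 1)
N(w, Q) = -1 (N(w, Q) = -2 + 1 = -1)
-36*N(6, -1)*43 = -36*(-1)*43 = 36*43 = 1548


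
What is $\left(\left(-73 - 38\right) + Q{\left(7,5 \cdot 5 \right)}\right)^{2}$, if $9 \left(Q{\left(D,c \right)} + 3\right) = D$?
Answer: $\frac{1038361}{81} \approx 12819.0$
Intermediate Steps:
$Q{\left(D,c \right)} = -3 + \frac{D}{9}$
$\left(\left(-73 - 38\right) + Q{\left(7,5 \cdot 5 \right)}\right)^{2} = \left(\left(-73 - 38\right) + \left(-3 + \frac{1}{9} \cdot 7\right)\right)^{2} = \left(\left(-73 - 38\right) + \left(-3 + \frac{7}{9}\right)\right)^{2} = \left(-111 - \frac{20}{9}\right)^{2} = \left(- \frac{1019}{9}\right)^{2} = \frac{1038361}{81}$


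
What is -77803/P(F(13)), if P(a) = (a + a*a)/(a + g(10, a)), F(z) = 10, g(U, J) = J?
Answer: -14146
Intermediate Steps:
P(a) = (a + a²)/(2*a) (P(a) = (a + a*a)/(a + a) = (a + a²)/((2*a)) = (a + a²)*(1/(2*a)) = (a + a²)/(2*a))
-77803/P(F(13)) = -77803/(½ + (½)*10) = -77803/(½ + 5) = -77803/11/2 = -77803*2/11 = -14146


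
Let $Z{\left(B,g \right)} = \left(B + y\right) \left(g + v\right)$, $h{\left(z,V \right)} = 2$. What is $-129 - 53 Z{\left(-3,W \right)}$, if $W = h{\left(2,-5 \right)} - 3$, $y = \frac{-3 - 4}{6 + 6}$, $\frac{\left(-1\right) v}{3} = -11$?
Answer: $\frac{17845}{3} \approx 5948.3$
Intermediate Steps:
$v = 33$ ($v = \left(-3\right) \left(-11\right) = 33$)
$y = - \frac{7}{12} \approx -0.58333$
$W = -1$ ($W = 2 - 3 = -1$)
$Z{\left(B,g \right)} = \left(33 + g\right) \left(- \frac{7}{12} + B\right)$ ($Z{\left(B,g \right)} = \left(B - \frac{7}{12}\right) \left(g + 33\right) = \left(- \frac{7}{12} + B\right) \left(33 + g\right) = \left(33 + g\right) \left(- \frac{7}{12} + B\right)$)
$-129 - 53 Z{\left(-3,W \right)} = -129 - 53 \left(- \frac{77}{4} + 33 \left(-3\right) - - \frac{7}{12} - -3\right) = -129 - 53 \left(- \frac{77}{4} - 99 + \frac{7}{12} + 3\right) = -129 - - \frac{18232}{3} = -129 + \frac{18232}{3} = \frac{17845}{3}$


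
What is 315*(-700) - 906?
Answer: -221406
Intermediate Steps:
315*(-700) - 906 = -220500 - 906 = -221406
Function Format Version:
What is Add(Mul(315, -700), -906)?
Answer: -221406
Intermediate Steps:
Add(Mul(315, -700), -906) = Add(-220500, -906) = -221406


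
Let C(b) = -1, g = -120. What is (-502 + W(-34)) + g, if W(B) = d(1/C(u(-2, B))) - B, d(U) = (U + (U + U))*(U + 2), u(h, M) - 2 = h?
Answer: -591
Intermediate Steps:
u(h, M) = 2 + h
d(U) = 3*U*(2 + U) (d(U) = (U + 2*U)*(2 + U) = (3*U)*(2 + U) = 3*U*(2 + U))
W(B) = -3 - B (W(B) = 3*(2 + 1/(-1))/(-1) - B = 3*(-1)*(2 - 1) - B = 3*(-1)*1 - B = -3 - B)
(-502 + W(-34)) + g = (-502 + (-3 - 1*(-34))) - 120 = (-502 + (-3 + 34)) - 120 = (-502 + 31) - 120 = -471 - 120 = -591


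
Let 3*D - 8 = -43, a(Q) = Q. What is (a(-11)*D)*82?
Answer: 31570/3 ≈ 10523.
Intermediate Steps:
D = -35/3 (D = 8/3 + (⅓)*(-43) = 8/3 - 43/3 = -35/3 ≈ -11.667)
(a(-11)*D)*82 = -11*(-35/3)*82 = (385/3)*82 = 31570/3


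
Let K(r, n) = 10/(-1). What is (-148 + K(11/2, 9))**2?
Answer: 24964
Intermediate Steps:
K(r, n) = -10 (K(r, n) = 10*(-1) = -10)
(-148 + K(11/2, 9))**2 = (-148 - 10)**2 = (-158)**2 = 24964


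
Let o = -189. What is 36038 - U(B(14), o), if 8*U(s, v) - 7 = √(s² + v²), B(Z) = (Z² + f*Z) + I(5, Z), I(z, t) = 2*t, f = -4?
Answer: 288297/8 - 21*√145/8 ≈ 36006.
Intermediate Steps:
B(Z) = Z² - 2*Z (B(Z) = (Z² - 4*Z) + 2*Z = Z² - 2*Z)
U(s, v) = 7/8 + √(s² + v²)/8
36038 - U(B(14), o) = 36038 - (7/8 + √((14*(-2 + 14))² + (-189)²)/8) = 36038 - (7/8 + √((14*12)² + 35721)/8) = 36038 - (7/8 + √(168² + 35721)/8) = 36038 - (7/8 + √(28224 + 35721)/8) = 36038 - (7/8 + √63945/8) = 36038 - (7/8 + (21*√145)/8) = 36038 - (7/8 + 21*√145/8) = 36038 + (-7/8 - 21*√145/8) = 288297/8 - 21*√145/8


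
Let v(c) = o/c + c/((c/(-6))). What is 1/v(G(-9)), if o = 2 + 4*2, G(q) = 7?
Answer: -7/32 ≈ -0.21875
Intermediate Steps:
o = 10 (o = 2 + 8 = 10)
v(c) = -6 + 10/c (v(c) = 10/c + c/((c/(-6))) = 10/c + c/((c*(-⅙))) = 10/c + c/((-c/6)) = 10/c + c*(-6/c) = 10/c - 6 = -6 + 10/c)
1/v(G(-9)) = 1/(-6 + 10/7) = 1/(-32/7) = -7/32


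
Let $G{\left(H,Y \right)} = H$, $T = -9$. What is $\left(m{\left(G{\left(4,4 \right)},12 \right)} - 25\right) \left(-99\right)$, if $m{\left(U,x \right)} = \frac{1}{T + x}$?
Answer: $2442$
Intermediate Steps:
$m{\left(U,x \right)} = \frac{1}{-9 + x}$
$\left(m{\left(G{\left(4,4 \right)},12 \right)} - 25\right) \left(-99\right) = \left(\frac{1}{-9 + 12} - 25\right) \left(-99\right) = \left(\frac{1}{3} - 25\right) \left(-99\right) = \left(- \frac{74}{3}\right) \left(-99\right) = 2442$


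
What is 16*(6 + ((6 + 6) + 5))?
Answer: 368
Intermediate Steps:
16*(6 + ((6 + 6) + 5)) = 16*(6 + (12 + 5)) = 16*(6 + 17) = 16*23 = 368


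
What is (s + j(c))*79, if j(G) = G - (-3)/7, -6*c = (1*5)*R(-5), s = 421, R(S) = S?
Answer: 1412125/42 ≈ 33622.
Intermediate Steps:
c = 25/6 (c = -1*5*(-5)/6 = -5*(-5)/6 = -⅙*(-25) = 25/6 ≈ 4.1667)
j(G) = 3/7 + G (j(G) = G - (-3)/7 = G - 1*(-3/7) = G + 3/7 = 3/7 + G)
(s + j(c))*79 = (421 + (3/7 + 25/6))*79 = (421 + 193/42)*79 = (17875/42)*79 = 1412125/42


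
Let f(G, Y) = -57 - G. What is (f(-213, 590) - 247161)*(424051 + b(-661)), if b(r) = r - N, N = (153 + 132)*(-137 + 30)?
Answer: -112111864425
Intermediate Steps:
N = -30495 (N = 285*(-107) = -30495)
b(r) = 30495 + r (b(r) = r - 1*(-30495) = r + 30495 = 30495 + r)
(f(-213, 590) - 247161)*(424051 + b(-661)) = ((-57 - 1*(-213)) - 247161)*(424051 + (30495 - 661)) = ((-57 + 213) - 247161)*(424051 + 29834) = (156 - 247161)*453885 = -247005*453885 = -112111864425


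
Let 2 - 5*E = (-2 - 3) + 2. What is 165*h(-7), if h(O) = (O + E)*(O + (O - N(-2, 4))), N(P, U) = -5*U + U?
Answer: -1980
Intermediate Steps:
N(P, U) = -4*U
E = 1 (E = 2/5 - ((-2 - 3) + 2)/5 = 2/5 - (-5 + 2)/5 = 2/5 - 1/5*(-3) = 2/5 + 3/5 = 1)
h(O) = (1 + O)*(16 + 2*O) (h(O) = (O + 1)*(O + (O - (-4)*4)) = (1 + O)*(O + (O - 1*(-16))) = (1 + O)*(O + (O + 16)) = (1 + O)*(O + (16 + O)) = (1 + O)*(16 + 2*O))
165*h(-7) = 165*(16 + 2*(-7)**2 + 18*(-7)) = 165*(16 + 2*49 - 126) = 165*(16 + 98 - 126) = 165*(-12) = -1980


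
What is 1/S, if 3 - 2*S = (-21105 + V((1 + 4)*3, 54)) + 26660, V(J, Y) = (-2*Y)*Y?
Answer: 1/140 ≈ 0.0071429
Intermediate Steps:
V(J, Y) = -2*Y**2
S = 140 (S = 3/2 - ((-21105 - 2*54**2) + 26660)/2 = 3/2 - ((-21105 - 2*2916) + 26660)/2 = 3/2 - ((-21105 - 5832) + 26660)/2 = 3/2 - (-26937 + 26660)/2 = 3/2 - 1/2*(-277) = 3/2 + 277/2 = 140)
1/S = 1/140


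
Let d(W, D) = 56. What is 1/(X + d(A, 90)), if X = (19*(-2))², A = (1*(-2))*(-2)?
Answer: 1/1500 ≈ 0.00066667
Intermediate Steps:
A = 4 (A = -2*(-2) = 4)
X = 1444 (X = (-38)² = 1444)
1/(X + d(A, 90)) = 1/(1444 + 56) = 1/1500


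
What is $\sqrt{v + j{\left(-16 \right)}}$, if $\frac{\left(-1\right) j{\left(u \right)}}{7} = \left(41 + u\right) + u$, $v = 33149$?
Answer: $\sqrt{33086} \approx 181.9$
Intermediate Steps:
$j{\left(u \right)} = -287 - 14 u$ ($j{\left(u \right)} = - 7 \left(\left(41 + u\right) + u\right) = - 7 \left(41 + 2 u\right) = -287 - 14 u$)
$\sqrt{v + j{\left(-16 \right)}} = \sqrt{33149 - 63} = \sqrt{33086}$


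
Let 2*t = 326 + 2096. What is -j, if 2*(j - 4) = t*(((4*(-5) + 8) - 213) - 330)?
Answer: 672097/2 ≈ 3.3605e+5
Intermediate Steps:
t = 1211 (t = (326 + 2096)/2 = (1/2)*2422 = 1211)
j = -672097/2 (j = 4 + (1211*(((4*(-5) + 8) - 213) - 330))/2 = 4 + (1211*(((-20 + 8) - 213) - 330))/2 = 4 + (1211*((-12 - 213) - 330))/2 = 4 + (1211*(-225 - 330))/2 = 4 + (1211*(-555))/2 = 4 + (1/2)*(-672105) = 4 - 672105/2 = -672097/2 ≈ -3.3605e+5)
-j = -1*(-672097/2) = 672097/2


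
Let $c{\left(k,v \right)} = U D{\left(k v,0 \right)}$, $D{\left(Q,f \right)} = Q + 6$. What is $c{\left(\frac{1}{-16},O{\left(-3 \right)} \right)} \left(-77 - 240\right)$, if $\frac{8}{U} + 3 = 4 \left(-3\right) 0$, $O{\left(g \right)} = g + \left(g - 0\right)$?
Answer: $5389$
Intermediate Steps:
$O{\left(g \right)} = 2 g$ ($O{\left(g \right)} = g + \left(g + 0\right) = g + g = 2 g$)
$U = - \frac{8}{3}$ ($U = \frac{8}{-3 + 4 \left(-3\right) 0} = \frac{8}{-3 - 0} = \frac{8}{-3 + 0} = \frac{8}{-3} = 8 \left(- \frac{1}{3}\right) = - \frac{8}{3} \approx -2.6667$)
$D{\left(Q,f \right)} = 6 + Q$
$c{\left(k,v \right)} = -16 - \frac{8 k v}{3}$ ($c{\left(k,v \right)} = - \frac{8 \left(6 + k v\right)}{3} = -16 - \frac{8 k v}{3}$)
$c{\left(\frac{1}{-16},O{\left(-3 \right)} \right)} \left(-77 - 240\right) = \left(-16 - \frac{8 \cdot 2 \left(-3\right)}{3 \left(-16\right)}\right) \left(-77 - 240\right) = \left(-16 - \left(- \frac{1}{6}\right) \left(-6\right)\right) \left(-317\right) = \left(-16 - 1\right) \left(-317\right) = \left(-17\right) \left(-317\right) = 5389$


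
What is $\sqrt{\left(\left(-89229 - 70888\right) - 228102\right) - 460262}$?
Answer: $i \sqrt{848481} \approx 921.13 i$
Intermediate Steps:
$\sqrt{\left(\left(-89229 - 70888\right) - 228102\right) - 460262} = \sqrt{\left(-160117 - 228102\right) - 460262} = \sqrt{-388219 - 460262} = \sqrt{-848481} = i \sqrt{848481}$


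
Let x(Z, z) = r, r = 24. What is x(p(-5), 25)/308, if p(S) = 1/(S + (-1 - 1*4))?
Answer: 6/77 ≈ 0.077922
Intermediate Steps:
p(S) = 1/(-5 + S) (p(S) = 1/(S + (-1 - 4)) = 1/(S - 5) = 1/(-5 + S))
x(Z, z) = 24
x(p(-5), 25)/308 = 24/308 = 24*(1/308) = 6/77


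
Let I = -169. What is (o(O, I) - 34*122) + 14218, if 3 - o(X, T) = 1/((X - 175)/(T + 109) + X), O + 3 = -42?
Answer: 1249055/124 ≈ 10073.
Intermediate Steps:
O = -45 (O = -3 - 42 = -45)
o(X, T) = 3 - 1/(X + (-175 + X)/(109 + T)) (o(X, T) = 3 - 1/((X - 175)/(T + 109) + X) = 3 - 1/((-175 + X)/(109 + T) + X) = 3 - 1/(X + (-175 + X)/(109 + T)))
(o(O, I) - 34*122) + 14218 = ((-634 - 1*(-169) + 330*(-45) + 3*(-169)*(-45))/(-175 + 110*(-45) - 169*(-45)) - 34*122) + 14218 = ((-634 + 169 - 14850 + 22815)/(-175 - 4950 + 7605) - 4148) + 14218 = (7500/2480 - 4148) + 14218 = ((1/2480)*7500 - 4148) + 14218 = (375/124 - 4148) + 14218 = -513977/124 + 14218 = 1249055/124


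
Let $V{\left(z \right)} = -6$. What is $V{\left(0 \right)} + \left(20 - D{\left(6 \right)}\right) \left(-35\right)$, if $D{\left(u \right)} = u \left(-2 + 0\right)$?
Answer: $-1126$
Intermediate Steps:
$D{\left(u \right)} = - 2 u$ ($D{\left(u \right)} = u \left(-2\right) = - 2 u$)
$V{\left(0 \right)} + \left(20 - D{\left(6 \right)}\right) \left(-35\right) = -6 + \left(20 - \left(-2\right) 6\right) \left(-35\right) = -6 + \left(20 - -12\right) \left(-35\right) = -6 + \left(20 + 12\right) \left(-35\right) = -6 + 32 \left(-35\right) = -6 - 1120 = -1126$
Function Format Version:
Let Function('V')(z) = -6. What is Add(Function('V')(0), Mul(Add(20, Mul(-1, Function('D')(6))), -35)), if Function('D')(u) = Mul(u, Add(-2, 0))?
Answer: -1126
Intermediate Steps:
Function('D')(u) = Mul(-2, u) (Function('D')(u) = Mul(u, -2) = Mul(-2, u))
Add(Function('V')(0), Mul(Add(20, Mul(-1, Function('D')(6))), -35)) = Add(-6, Mul(Add(20, Mul(-1, Mul(-2, 6))), -35)) = Add(-6, Mul(Add(20, Mul(-1, -12)), -35)) = Add(-6, Mul(Add(20, 12), -35)) = Add(-6, Mul(32, -35)) = Add(-6, -1120) = -1126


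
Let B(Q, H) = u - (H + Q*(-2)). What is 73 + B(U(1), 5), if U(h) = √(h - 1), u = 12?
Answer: 80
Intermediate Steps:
U(h) = √(-1 + h)
B(Q, H) = 12 - H + 2*Q (B(Q, H) = 12 - (H + Q*(-2)) = 12 - (H - 2*Q) = 12 + (-H + 2*Q) = 12 - H + 2*Q)
73 + B(U(1), 5) = 73 + (12 - 1*5 + 2*√(-1 + 1)) = 73 + (12 - 5 + 2*√0) = 73 + (12 - 5 + 2*0) = 73 + (12 - 5 + 0) = 73 + 7 = 80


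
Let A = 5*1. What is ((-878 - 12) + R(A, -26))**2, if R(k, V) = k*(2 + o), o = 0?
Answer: 774400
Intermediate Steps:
A = 5
R(k, V) = 2*k (R(k, V) = k*(2 + 0) = k*2 = 2*k)
((-878 - 12) + R(A, -26))**2 = ((-878 - 12) + 2*5)**2 = (-890 + 10)**2 = (-880)**2 = 774400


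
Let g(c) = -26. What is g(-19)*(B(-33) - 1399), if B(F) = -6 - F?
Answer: 35672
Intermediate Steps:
g(-19)*(B(-33) - 1399) = -26*((-6 - 1*(-33)) - 1399) = -26*((-6 + 33) - 1399) = -26*(27 - 1399) = -26*(-1372) = 35672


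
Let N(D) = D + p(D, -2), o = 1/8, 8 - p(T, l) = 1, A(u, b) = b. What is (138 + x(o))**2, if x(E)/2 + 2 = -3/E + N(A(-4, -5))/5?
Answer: 188356/25 ≈ 7534.2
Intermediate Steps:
p(T, l) = 7 (p(T, l) = 8 - 1*1 = 8 - 1 = 7)
o = 1/8 ≈ 0.12500
N(D) = 7 + D (N(D) = D + 7 = 7 + D)
x(E) = -16/5 - 6/E (x(E) = -4 + 2*(-3/E + (7 - 5)/5) = -4 + 2*(-3/E + 2*(1/5)) = -4 + 2*(-3/E + 2/5) = -4 + 2*(2/5 - 3/E) = -4 + (4/5 - 6/E) = -16/5 - 6/E)
(138 + x(o))**2 = (138 + (-16/5 - 6/1/8))**2 = (138 + (-16/5 - 6*8))**2 = (138 + (-16/5 - 48))**2 = (138 - 256/5)**2 = (434/5)**2 = 188356/25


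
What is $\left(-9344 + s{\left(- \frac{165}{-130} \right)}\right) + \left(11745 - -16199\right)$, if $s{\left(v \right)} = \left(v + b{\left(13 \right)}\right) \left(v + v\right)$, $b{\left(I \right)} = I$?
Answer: $\frac{6299043}{338} \approx 18636.0$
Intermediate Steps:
$s{\left(v \right)} = 2 v \left(13 + v\right)$ ($s{\left(v \right)} = \left(v + 13\right) \left(v + v\right) = \left(13 + v\right) 2 v = 2 v \left(13 + v\right)$)
$\left(-9344 + s{\left(- \frac{165}{-130} \right)}\right) + \left(11745 - -16199\right) = \left(-9344 + 2 \left(- \frac{165}{-130}\right) \left(13 - \frac{165}{-130}\right)\right) + \left(11745 - -16199\right) = \left(-9344 + 2 \left(\left(-165\right) \left(- \frac{1}{130}\right)\right) \left(13 - - \frac{33}{26}\right)\right) + \left(11745 + 16199\right) = \left(-9344 + 2 \cdot \frac{33}{26} \left(13 + \frac{33}{26}\right)\right) + 27944 = \left(-9344 + 2 \cdot \frac{33}{26} \cdot \frac{371}{26}\right) + 27944 = \left(-9344 + \frac{12243}{338}\right) + 27944 = - \frac{3146029}{338} + 27944 = \frac{6299043}{338}$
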